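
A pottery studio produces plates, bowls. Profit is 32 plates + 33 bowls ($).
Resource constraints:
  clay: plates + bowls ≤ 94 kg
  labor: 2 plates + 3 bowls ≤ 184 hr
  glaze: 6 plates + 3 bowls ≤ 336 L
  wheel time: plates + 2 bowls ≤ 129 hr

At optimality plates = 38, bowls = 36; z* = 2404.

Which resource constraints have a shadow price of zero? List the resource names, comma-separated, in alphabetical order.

clay: 74/94 (slack 20)
labor: 184/184 (binding)
glaze: 336/336 (binding)
wheel time: 110/129 (slack 19)
By complementary slackness, a constraint with positive slack has shadow price 0 → clay, wheel time.

clay, wheel time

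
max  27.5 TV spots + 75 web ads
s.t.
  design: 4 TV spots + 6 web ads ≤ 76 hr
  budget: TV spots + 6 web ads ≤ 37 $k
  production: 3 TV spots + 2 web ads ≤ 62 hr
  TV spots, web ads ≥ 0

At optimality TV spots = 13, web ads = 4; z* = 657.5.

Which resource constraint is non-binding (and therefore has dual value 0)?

design: 76/76 (binding)
budget: 37/37 (binding)
production: 47/62 (slack 15)
By complementary slackness, a constraint with positive slack has shadow price 0 → production.

production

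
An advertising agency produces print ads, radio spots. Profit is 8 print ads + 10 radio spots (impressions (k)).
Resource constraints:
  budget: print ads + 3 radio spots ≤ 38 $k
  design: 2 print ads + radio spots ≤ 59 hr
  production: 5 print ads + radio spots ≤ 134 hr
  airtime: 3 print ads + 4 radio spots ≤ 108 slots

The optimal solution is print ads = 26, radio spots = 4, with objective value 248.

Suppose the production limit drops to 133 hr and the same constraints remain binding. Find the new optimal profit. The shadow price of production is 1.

247

Δb = -1, so new z* = 248 + (1)·(-1) = 248 − 1 = 247.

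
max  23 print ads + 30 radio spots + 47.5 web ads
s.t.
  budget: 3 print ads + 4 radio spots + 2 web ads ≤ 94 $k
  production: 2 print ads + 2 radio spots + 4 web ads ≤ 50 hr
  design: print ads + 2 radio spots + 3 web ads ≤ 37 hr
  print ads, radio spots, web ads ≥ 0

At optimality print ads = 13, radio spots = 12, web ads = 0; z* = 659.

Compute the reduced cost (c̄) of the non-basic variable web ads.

At the optimum: budget uses 87 of 94 (slack = 7); production uses 50 of 50 (binding); design uses 37 of 37 (binding).
By complementary slackness, y = 0 for the non-binding constraint.
The binding rows give the dual system: 2·y_production + 1·y_design = 23 and 2·y_production + 2·y_design = 30.
Solving: y_production = 8, y_design = 7.
Reduced cost of web ads: c₃ − yᵀa₃ = 47.5 − (8·4 + 7·3) = 47.5 − 53 = -5.5.

-5.5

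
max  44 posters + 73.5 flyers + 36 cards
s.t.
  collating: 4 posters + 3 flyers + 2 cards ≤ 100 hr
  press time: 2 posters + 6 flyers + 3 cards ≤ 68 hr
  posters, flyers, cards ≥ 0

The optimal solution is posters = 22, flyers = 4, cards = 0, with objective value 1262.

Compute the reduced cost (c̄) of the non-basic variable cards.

-4

At the optimum: collating uses 100 of 100 (binding); press time uses 68 of 68 (binding).
Dual feasibility on the basic columns requires 4·y_collating + 2·y_press time = 44, 3·y_collating + 6·y_press time = 73.5.
→ y_collating = 6.5 and y_press time = 9.
Reduced cost of cards: c₃ − yᵀa₃ = 36 − (6.5·2 + 9·3) = 36 − 40 = -4.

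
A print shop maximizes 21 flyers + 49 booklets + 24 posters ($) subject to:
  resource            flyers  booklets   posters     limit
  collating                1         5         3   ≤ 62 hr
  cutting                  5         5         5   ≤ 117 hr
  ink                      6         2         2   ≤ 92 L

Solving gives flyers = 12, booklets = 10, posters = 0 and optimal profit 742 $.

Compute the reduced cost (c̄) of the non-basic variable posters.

At the optimum: collating uses 62 of 62 (binding); cutting uses 110 of 117 (slack = 7); ink uses 92 of 92 (binding).
Since cutting is not tight, its dual is 0.
From A_Bᵀ y = c: 1·y_collating + 6·y_ink = 21; 5·y_collating + 2·y_ink = 49.
→ y_collating = 9 and y_ink = 2.
Reduced cost of posters: c₃ − yᵀa₃ = 24 − (9·3 + 2·2) = 24 − 31 = -7.

-7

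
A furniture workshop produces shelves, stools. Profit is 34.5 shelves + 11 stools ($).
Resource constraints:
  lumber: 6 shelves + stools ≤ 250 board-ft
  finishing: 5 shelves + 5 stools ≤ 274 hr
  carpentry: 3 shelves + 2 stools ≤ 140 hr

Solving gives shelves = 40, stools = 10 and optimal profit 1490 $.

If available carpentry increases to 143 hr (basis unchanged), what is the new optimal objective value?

1500.5

Check each constraint at x*: lumber 250/250 (tight); finishing 250/274 (slack 24); carpentry 140/140 (tight).
By complementary slackness, y = 0 for the non-binding constraint.
Dual feasibility on the basic columns requires 6·y_lumber + 3·y_carpentry = 34.5, 1·y_lumber + 2·y_carpentry = 11.
Solving: y_lumber = 4, y_carpentry = 3.5.
Δz = y_carpentry·Δb = 3.5 × (3) = 10.5, so new z* = 1490 + 10.5 = 1500.5.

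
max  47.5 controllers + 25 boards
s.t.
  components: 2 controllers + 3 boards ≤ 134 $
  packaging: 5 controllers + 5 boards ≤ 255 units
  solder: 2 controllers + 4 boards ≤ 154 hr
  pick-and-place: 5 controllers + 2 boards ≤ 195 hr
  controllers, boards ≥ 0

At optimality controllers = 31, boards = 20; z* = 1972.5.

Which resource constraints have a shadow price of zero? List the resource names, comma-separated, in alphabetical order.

components, solder

components: 122/134 (slack 12)
packaging: 255/255 (binding)
solder: 142/154 (slack 12)
pick-and-place: 195/195 (binding)
By complementary slackness, a constraint with positive slack has shadow price 0 → components, solder.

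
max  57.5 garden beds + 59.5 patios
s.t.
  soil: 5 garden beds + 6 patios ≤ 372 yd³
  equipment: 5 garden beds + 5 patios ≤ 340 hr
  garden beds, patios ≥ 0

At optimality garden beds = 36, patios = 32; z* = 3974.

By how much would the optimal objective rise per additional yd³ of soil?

Both soil and equipment are binding at x*.
Dual feasibility on the basic columns requires 5·y_soil + 5·y_equipment = 57.5, 6·y_soil + 5·y_equipment = 59.5.
This yields shadow prices y_soil = 2, y_equipment = 9.5.
Shadow price of soil = 2.

2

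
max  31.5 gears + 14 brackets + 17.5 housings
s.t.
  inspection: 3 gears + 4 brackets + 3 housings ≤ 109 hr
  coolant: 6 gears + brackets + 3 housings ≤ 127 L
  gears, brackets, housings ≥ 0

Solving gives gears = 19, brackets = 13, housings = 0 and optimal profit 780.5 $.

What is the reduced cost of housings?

-2

Both inspection and coolant are binding at x*.
The binding rows give the dual system: 3·y_inspection + 6·y_coolant = 31.5 and 4·y_inspection + 1·y_coolant = 14.
→ y_inspection = 2.5 and y_coolant = 4.
Reduced cost of housings: c₃ − yᵀa₃ = 17.5 − (2.5·3 + 4·3) = 17.5 − 19.5 = -2.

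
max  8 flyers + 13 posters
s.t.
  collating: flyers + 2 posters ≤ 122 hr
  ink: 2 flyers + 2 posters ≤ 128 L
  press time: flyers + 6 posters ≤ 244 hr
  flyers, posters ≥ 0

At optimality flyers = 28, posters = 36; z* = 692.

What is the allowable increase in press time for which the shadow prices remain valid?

Binding constraints: ink, press time. The basis is B = [[2,2],[1,6]] with det 10.
Per unit increase in press time, x* moves by d = (-0.2, 0.2).
The basis stays optimal until collating becomes binding; allowable increase = 110 hr.

110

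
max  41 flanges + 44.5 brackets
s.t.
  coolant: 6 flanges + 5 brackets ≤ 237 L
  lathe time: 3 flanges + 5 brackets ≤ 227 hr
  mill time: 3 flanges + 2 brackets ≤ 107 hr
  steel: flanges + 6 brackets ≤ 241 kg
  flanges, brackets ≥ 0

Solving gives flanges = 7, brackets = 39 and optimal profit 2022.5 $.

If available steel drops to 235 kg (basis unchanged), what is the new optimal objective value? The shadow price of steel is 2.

Δb = -6, so new z* = 2022.5 + (2)·(-6) = 2022.5 − 12 = 2010.5.

2010.5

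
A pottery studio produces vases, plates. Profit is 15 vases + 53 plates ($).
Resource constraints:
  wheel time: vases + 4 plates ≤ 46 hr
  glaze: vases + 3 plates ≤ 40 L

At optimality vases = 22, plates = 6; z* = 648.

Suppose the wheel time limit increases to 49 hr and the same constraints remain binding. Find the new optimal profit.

At the optimum: wheel time uses 46 of 46 (binding); glaze uses 40 of 40 (binding).
From A_Bᵀ y = c: 1·y_wheel time + 1·y_glaze = 15; 4·y_wheel time + 3·y_glaze = 53.
→ y_wheel time = 8 and y_glaze = 7.
Δz = y_wheel time·Δb = 8 × (3) = 24, so new z* = 648 + 24 = 672.

672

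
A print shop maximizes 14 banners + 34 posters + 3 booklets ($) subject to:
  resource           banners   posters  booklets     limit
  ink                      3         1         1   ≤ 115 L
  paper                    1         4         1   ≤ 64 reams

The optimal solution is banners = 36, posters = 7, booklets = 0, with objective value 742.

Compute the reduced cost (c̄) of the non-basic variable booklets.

Check each constraint at x*: ink 115/115 (tight); paper 64/64 (tight).
From A_Bᵀ y = c: 3·y_ink + 1·y_paper = 14; 1·y_ink + 4·y_paper = 34.
This yields shadow prices y_ink = 2, y_paper = 8.
Reduced cost of booklets: c₃ − yᵀa₃ = 3 − (2·1 + 8·1) = 3 − 10 = -7.

-7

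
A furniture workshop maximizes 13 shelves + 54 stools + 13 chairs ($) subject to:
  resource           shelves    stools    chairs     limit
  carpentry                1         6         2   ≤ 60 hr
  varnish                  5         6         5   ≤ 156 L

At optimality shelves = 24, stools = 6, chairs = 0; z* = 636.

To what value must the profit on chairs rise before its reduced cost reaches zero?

Check each constraint at x*: carpentry 60/60 (tight); varnish 156/156 (tight).
From A_Bᵀ y = c: 1·y_carpentry + 5·y_varnish = 13; 6·y_carpentry + 6·y_varnish = 54.
This yields shadow prices y_carpentry = 8, y_varnish = 1.
chairs enters the basis when its profit ≥ yᵀa₃ = 8·2 + 1·5 = 21.

21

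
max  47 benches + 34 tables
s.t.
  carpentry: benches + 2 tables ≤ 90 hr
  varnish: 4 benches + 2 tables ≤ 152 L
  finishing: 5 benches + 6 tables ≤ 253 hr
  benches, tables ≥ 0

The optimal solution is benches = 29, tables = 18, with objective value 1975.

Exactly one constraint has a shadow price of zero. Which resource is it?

carpentry

carpentry: 65/90 (slack 25)
varnish: 152/152 (binding)
finishing: 253/253 (binding)
By complementary slackness, a constraint with positive slack has shadow price 0 → carpentry.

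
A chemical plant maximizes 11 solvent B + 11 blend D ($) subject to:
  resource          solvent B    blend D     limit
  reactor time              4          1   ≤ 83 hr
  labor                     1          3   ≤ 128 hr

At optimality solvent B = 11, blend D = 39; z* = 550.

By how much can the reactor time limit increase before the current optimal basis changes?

Binding constraints: reactor time, labor. The basis is B = [[4,1],[1,3]] with det 11.
Per unit increase in reactor time, x* moves by d = (0.2727, -0.0909).
The basis stays optimal until blend D reaches 0; allowable increase = 429 hr.

429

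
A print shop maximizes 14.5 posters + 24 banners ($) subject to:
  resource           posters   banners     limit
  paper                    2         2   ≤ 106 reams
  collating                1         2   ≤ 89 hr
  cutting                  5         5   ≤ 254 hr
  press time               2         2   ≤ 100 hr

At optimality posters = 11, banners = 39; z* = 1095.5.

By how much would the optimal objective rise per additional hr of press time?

2.5

Binding: collating and press time. Non-binding: paper (6 unused), cutting (4 unused).
Slack constraints have shadow price 0 (complementary slackness).
Dual feasibility on the basic columns requires 1·y_collating + 2·y_press time = 14.5, 2·y_collating + 2·y_press time = 24.
Solving: y_collating = 9.5, y_press time = 2.5.
Shadow price of press time = 2.5.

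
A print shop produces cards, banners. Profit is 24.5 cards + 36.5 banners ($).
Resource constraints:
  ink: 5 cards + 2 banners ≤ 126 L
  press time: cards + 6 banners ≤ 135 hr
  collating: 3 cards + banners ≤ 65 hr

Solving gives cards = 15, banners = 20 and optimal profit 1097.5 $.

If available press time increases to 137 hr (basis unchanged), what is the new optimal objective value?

At the optimum: ink uses 115 of 126 (slack = 11); press time uses 135 of 135 (binding); collating uses 65 of 65 (binding).
Slack constraints have shadow price 0 (complementary slackness).
Dual feasibility on the basic columns requires 1·y_press time + 3·y_collating = 24.5, 6·y_press time + 1·y_collating = 36.5.
This yields shadow prices y_press time = 5, y_collating = 6.5.
Δz = y_press time·Δb = 5 × (2) = 10, so new z* = 1097.5 + 10 = 1107.5.

1107.5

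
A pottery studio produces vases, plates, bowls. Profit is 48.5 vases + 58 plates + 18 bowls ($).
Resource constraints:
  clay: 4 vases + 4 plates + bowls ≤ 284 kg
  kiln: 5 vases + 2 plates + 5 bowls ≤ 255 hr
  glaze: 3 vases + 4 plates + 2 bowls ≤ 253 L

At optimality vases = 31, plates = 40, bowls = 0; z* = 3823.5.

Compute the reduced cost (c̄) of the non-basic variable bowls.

Binding: clay and glaze. Non-binding: kiln (20 unused).
Slack constraints have shadow price 0 (complementary slackness).
From A_Bᵀ y = c: 4·y_clay + 3·y_glaze = 48.5; 4·y_clay + 4·y_glaze = 58.
→ y_clay = 5 and y_glaze = 9.5.
Reduced cost of bowls: c₃ − yᵀa₃ = 18 − (5·1 + 9.5·2) = 18 − 24 = -6.

-6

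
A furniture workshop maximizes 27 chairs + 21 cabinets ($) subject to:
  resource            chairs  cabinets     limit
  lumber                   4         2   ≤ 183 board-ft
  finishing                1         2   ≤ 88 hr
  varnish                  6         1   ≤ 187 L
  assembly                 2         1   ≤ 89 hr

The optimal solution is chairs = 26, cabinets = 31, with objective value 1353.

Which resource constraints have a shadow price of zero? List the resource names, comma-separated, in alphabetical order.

lumber: 166/183 (slack 17)
finishing: 88/88 (binding)
varnish: 187/187 (binding)
assembly: 83/89 (slack 6)
By complementary slackness, a constraint with positive slack has shadow price 0 → assembly, lumber.

assembly, lumber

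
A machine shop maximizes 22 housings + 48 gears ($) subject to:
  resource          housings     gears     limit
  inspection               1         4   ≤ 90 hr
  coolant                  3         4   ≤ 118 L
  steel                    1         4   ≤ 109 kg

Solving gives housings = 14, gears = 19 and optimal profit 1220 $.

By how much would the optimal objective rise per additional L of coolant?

5

Binding: inspection and coolant. Non-binding: steel (19 unused).
Since steel is not tight, its dual is 0.
Dual feasibility on the basic columns requires 1·y_inspection + 3·y_coolant = 22, 4·y_inspection + 4·y_coolant = 48.
→ y_inspection = 7 and y_coolant = 5.
Shadow price of coolant = 5.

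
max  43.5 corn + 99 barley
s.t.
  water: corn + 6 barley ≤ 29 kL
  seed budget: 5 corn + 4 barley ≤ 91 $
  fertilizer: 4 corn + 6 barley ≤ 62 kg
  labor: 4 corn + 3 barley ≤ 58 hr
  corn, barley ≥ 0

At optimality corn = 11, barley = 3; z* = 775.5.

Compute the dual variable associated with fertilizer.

At the optimum: water uses 29 of 29 (binding); seed budget uses 67 of 91 (slack = 24); fertilizer uses 62 of 62 (binding); labor uses 53 of 58 (slack = 5).
By complementary slackness, y = 0 for the non-binding constraints.
The binding rows give the dual system: 1·y_water + 4·y_fertilizer = 43.5 and 6·y_water + 6·y_fertilizer = 99.
→ y_water = 7.5 and y_fertilizer = 9.
Shadow price of fertilizer = 9.

9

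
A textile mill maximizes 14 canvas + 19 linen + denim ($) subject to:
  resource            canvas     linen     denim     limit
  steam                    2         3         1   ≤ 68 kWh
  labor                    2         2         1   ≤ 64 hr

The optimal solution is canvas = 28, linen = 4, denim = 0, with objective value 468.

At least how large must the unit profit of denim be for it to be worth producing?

7

At the optimum: steam uses 68 of 68 (binding); labor uses 64 of 64 (binding).
From A_Bᵀ y = c: 2·y_steam + 2·y_labor = 14; 3·y_steam + 2·y_labor = 19.
This yields shadow prices y_steam = 5, y_labor = 2.
denim enters the basis when its profit ≥ yᵀa₃ = 5·1 + 2·1 = 7.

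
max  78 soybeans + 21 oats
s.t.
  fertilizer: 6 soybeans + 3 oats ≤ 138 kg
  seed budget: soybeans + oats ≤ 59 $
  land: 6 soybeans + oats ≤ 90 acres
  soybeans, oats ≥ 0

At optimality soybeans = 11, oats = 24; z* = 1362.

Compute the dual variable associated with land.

Binding: fertilizer and land. Non-binding: seed budget (24 unused).
Since seed budget is not tight, its dual is 0.
Dual feasibility on the basic columns requires 6·y_fertilizer + 6·y_land = 78, 3·y_fertilizer + 1·y_land = 21.
This yields shadow prices y_fertilizer = 4, y_land = 9.
Shadow price of land = 9.

9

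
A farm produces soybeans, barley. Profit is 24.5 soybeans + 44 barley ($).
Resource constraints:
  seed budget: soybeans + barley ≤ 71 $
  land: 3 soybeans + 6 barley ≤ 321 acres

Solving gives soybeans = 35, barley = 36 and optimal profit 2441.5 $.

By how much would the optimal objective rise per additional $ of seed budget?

5

At the optimum: seed budget uses 71 of 71 (binding); land uses 321 of 321 (binding).
From A_Bᵀ y = c: 1·y_seed budget + 3·y_land = 24.5; 1·y_seed budget + 6·y_land = 44.
Solving: y_seed budget = 5, y_land = 6.5.
Shadow price of seed budget = 5.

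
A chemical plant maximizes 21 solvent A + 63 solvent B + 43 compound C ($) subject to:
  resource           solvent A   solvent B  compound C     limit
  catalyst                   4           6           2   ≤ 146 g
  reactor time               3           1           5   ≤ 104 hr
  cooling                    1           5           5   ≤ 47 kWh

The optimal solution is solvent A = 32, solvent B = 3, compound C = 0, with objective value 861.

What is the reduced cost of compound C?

-8

At the optimum: catalyst uses 146 of 146 (binding); reactor time uses 99 of 104 (slack = 5); cooling uses 47 of 47 (binding).
Since reactor time is not tight, its dual is 0.
Dual feasibility on the basic columns requires 4·y_catalyst + 1·y_cooling = 21, 6·y_catalyst + 5·y_cooling = 63.
→ y_catalyst = 3 and y_cooling = 9.
Reduced cost of compound C: c₃ − yᵀa₃ = 43 − (3·2 + 9·5) = 43 − 51 = -8.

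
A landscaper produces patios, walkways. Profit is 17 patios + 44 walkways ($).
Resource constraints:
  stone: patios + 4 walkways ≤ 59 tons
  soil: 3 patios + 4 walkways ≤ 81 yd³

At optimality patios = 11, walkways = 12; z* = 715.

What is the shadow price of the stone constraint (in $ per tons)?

Check each constraint at x*: stone 59/59 (tight); soil 81/81 (tight).
From A_Bᵀ y = c: 1·y_stone + 3·y_soil = 17; 4·y_stone + 4·y_soil = 44.
→ y_stone = 8 and y_soil = 3.
Shadow price of stone = 8.

8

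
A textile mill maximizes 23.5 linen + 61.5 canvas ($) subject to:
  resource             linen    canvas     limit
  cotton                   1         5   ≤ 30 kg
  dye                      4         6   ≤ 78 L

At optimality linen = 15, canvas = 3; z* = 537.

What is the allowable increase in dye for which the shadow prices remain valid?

Binding constraints: cotton, dye. The basis is B = [[1,5],[4,6]] with det -14.
Per unit increase in dye, x* moves by d = (0.3571, -0.0714).
The basis stays optimal until canvas reaches 0; allowable increase = 42 L.

42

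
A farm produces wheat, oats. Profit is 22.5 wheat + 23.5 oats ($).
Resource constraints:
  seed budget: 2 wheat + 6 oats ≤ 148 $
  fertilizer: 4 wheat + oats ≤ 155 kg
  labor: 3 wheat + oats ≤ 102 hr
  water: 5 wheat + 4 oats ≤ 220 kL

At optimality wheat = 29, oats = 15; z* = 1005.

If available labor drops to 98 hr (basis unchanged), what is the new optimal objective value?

983

Binding: seed budget and labor. Non-binding: fertilizer (24 unused), water (15 unused).
Since fertilizer, water are not tight, their duals are 0.
Dual feasibility on the basic columns requires 2·y_seed budget + 3·y_labor = 22.5, 6·y_seed budget + 1·y_labor = 23.5.
Solving: y_seed budget = 3, y_labor = 5.5.
Δz = y_labor·Δb = 5.5 × (-4) = -22, so new z* = 1005 − 22 = 983.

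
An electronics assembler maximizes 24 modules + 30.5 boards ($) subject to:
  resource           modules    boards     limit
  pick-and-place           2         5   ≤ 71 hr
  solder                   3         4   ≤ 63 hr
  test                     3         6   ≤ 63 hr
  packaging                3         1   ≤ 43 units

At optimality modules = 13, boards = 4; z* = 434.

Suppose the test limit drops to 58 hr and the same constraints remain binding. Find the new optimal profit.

Check each constraint at x*: pick-and-place 46/71 (slack 25); solder 55/63 (slack 8); test 63/63 (tight); packaging 43/43 (tight).
Slack constraints have shadow price 0 (complementary slackness).
The binding rows give the dual system: 3·y_test + 3·y_packaging = 24 and 6·y_test + 1·y_packaging = 30.5.
Solving: y_test = 4.5, y_packaging = 3.5.
Δz = y_test·Δb = 4.5 × (-5) = -22.5, so new z* = 434 − 22.5 = 411.5.

411.5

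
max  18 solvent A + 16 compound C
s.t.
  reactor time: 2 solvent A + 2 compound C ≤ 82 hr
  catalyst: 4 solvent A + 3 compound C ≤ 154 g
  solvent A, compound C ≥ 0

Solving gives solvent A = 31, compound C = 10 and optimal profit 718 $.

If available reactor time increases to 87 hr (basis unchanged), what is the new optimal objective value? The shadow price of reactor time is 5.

Δb = 5, so new z* = 718 + (5)·(5) = 718 + 25 = 743.

743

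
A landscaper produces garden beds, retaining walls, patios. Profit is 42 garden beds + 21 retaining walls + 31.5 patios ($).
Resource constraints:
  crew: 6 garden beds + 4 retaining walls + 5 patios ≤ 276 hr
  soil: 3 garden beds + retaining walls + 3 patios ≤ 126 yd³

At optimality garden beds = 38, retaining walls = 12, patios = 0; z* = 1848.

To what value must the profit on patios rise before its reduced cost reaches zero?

Both crew and soil are binding at x*.
Dual feasibility on the basic columns requires 6·y_crew + 3·y_soil = 42, 4·y_crew + 1·y_soil = 21.
This yields shadow prices y_crew = 3.5, y_soil = 7.
patios enters the basis when its profit ≥ yᵀa₃ = 3.5·5 + 7·3 = 38.5.

38.5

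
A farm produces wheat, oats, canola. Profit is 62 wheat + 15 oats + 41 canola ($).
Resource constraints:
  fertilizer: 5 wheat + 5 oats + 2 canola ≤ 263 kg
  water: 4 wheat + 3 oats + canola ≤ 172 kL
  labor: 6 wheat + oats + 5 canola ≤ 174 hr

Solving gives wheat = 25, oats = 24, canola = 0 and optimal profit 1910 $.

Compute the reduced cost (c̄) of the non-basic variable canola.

At the optimum: fertilizer uses 245 of 263 (slack = 18); water uses 172 of 172 (binding); labor uses 174 of 174 (binding).
By complementary slackness, y = 0 for the non-binding constraint.
Dual feasibility on the basic columns requires 4·y_water + 6·y_labor = 62, 3·y_water + 1·y_labor = 15.
→ y_water = 2 and y_labor = 9.
Reduced cost of canola: c₃ − yᵀa₃ = 41 − (2·1 + 9·5) = 41 − 47 = -6.

-6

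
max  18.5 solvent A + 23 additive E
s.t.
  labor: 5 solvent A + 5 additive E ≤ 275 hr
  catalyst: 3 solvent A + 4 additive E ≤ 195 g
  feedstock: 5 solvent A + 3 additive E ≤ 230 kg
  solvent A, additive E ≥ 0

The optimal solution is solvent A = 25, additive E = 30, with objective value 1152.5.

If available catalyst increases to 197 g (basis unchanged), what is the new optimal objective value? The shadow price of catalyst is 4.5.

Δb = 2, so new z* = 1152.5 + (4.5)·(2) = 1152.5 + 9 = 1161.5.

1161.5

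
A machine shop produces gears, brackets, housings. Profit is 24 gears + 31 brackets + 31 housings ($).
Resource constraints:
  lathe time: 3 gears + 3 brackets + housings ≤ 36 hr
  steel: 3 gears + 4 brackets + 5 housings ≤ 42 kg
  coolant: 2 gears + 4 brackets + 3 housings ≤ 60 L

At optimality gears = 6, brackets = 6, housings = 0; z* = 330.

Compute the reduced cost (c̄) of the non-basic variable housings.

-5

At the optimum: lathe time uses 36 of 36 (binding); steel uses 42 of 42 (binding); coolant uses 36 of 60 (slack = 24).
By complementary slackness, y = 0 for the non-binding constraint.
The binding rows give the dual system: 3·y_lathe time + 3·y_steel = 24 and 3·y_lathe time + 4·y_steel = 31.
This yields shadow prices y_lathe time = 1, y_steel = 7.
Reduced cost of housings: c₃ − yᵀa₃ = 31 − (1·1 + 7·5) = 31 − 36 = -5.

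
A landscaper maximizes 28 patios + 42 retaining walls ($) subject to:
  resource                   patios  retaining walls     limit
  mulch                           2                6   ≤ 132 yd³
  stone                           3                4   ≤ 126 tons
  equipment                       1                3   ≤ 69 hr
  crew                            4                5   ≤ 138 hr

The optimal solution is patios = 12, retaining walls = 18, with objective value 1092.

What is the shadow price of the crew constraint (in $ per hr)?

Check each constraint at x*: mulch 132/132 (tight); stone 108/126 (slack 18); equipment 66/69 (slack 3); crew 138/138 (tight).
Slack constraints have shadow price 0 (complementary slackness).
Dual feasibility on the basic columns requires 2·y_mulch + 4·y_crew = 28, 6·y_mulch + 5·y_crew = 42.
Solving: y_mulch = 2, y_crew = 6.
Shadow price of crew = 6.

6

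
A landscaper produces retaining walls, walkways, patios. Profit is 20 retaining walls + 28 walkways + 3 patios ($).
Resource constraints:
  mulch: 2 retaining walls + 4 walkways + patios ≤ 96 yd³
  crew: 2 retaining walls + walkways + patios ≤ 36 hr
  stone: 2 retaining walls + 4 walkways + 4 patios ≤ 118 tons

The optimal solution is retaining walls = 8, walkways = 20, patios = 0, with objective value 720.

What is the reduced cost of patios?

Binding: mulch and crew. Non-binding: stone (22 unused).
By complementary slackness, y = 0 for the non-binding constraint.
From A_Bᵀ y = c: 2·y_mulch + 2·y_crew = 20; 4·y_mulch + 1·y_crew = 28.
This yields shadow prices y_mulch = 6, y_crew = 4.
Reduced cost of patios: c₃ − yᵀa₃ = 3 − (6·1 + 4·1) = 3 − 10 = -7.

-7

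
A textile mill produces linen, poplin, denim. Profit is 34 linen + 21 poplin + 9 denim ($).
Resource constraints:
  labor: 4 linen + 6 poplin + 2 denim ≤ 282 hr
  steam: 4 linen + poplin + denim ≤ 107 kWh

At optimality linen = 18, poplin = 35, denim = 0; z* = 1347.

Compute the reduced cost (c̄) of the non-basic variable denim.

Check each constraint at x*: labor 282/282 (tight); steam 107/107 (tight).
The binding rows give the dual system: 4·y_labor + 4·y_steam = 34 and 6·y_labor + 1·y_steam = 21.
→ y_labor = 2.5 and y_steam = 6.
Reduced cost of denim: c₃ − yᵀa₃ = 9 − (2.5·2 + 6·1) = 9 − 11 = -2.

-2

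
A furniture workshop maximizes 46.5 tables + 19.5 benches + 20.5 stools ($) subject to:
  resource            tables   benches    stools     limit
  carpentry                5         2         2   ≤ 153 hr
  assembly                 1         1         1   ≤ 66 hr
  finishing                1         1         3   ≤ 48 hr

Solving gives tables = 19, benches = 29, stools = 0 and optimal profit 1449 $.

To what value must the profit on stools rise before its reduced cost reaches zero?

At the optimum: carpentry uses 153 of 153 (binding); assembly uses 48 of 66 (slack = 18); finishing uses 48 of 48 (binding).
By complementary slackness, y = 0 for the non-binding constraint.
Dual feasibility on the basic columns requires 5·y_carpentry + 1·y_finishing = 46.5, 2·y_carpentry + 1·y_finishing = 19.5.
→ y_carpentry = 9 and y_finishing = 1.5.
stools enters the basis when its profit ≥ yᵀa₃ = 9·2 + 1.5·3 = 22.5.

22.5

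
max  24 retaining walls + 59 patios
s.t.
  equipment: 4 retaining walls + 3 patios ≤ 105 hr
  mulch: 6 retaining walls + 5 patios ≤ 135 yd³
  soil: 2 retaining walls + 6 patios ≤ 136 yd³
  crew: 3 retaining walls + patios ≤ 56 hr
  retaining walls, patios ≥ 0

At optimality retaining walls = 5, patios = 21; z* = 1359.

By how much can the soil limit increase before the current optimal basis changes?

Binding constraints: mulch, soil. The basis is B = [[6,5],[2,6]] with det 26.
Per unit increase in soil, x* moves by d = (-0.1923, 0.2308).
The basis stays optimal until retaining walls reaches 0; allowable increase = 26 yd³.

26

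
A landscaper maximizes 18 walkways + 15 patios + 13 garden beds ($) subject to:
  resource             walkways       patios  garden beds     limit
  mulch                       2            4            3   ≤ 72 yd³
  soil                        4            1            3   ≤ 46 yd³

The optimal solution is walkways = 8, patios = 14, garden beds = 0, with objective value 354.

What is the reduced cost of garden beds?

-5

Both mulch and soil are binding at x*.
The binding rows give the dual system: 2·y_mulch + 4·y_soil = 18 and 4·y_mulch + 1·y_soil = 15.
Solving: y_mulch = 3, y_soil = 3.
Reduced cost of garden beds: c₃ − yᵀa₃ = 13 − (3·3 + 3·3) = 13 − 18 = -5.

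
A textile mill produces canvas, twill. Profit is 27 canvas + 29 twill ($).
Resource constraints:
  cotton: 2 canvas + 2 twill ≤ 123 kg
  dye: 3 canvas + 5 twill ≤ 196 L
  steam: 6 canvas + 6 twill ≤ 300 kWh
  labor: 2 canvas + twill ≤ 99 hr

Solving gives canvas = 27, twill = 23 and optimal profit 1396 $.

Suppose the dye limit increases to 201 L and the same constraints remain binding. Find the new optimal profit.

At the optimum: cotton uses 100 of 123 (slack = 23); dye uses 196 of 196 (binding); steam uses 300 of 300 (binding); labor uses 77 of 99 (slack = 22).
Since cotton, labor are not tight, their duals are 0.
From A_Bᵀ y = c: 3·y_dye + 6·y_steam = 27; 5·y_dye + 6·y_steam = 29.
→ y_dye = 1 and y_steam = 4.
Δz = y_dye·Δb = 1 × (5) = 5, so new z* = 1396 + 5 = 1401.

1401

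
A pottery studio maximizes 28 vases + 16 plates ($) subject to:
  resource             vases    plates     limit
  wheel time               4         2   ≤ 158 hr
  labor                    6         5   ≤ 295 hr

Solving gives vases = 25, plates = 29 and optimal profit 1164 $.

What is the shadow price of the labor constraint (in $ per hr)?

Check each constraint at x*: wheel time 158/158 (tight); labor 295/295 (tight).
From A_Bᵀ y = c: 4·y_wheel time + 6·y_labor = 28; 2·y_wheel time + 5·y_labor = 16.
This yields shadow prices y_wheel time = 5.5, y_labor = 1.
Shadow price of labor = 1.

1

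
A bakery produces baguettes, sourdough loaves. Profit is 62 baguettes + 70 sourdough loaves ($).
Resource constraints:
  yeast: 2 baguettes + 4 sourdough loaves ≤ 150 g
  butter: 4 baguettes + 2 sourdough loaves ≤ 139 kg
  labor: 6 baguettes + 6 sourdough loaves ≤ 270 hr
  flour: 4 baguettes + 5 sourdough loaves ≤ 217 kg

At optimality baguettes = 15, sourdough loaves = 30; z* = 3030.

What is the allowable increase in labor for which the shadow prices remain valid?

Binding constraints: yeast, labor. The basis is B = [[2,4],[6,6]] with det -12.
Per unit increase in labor, x* moves by d = (0.3333, -0.1667).
The basis stays optimal until flour becomes binding; allowable increase = 14 hr.

14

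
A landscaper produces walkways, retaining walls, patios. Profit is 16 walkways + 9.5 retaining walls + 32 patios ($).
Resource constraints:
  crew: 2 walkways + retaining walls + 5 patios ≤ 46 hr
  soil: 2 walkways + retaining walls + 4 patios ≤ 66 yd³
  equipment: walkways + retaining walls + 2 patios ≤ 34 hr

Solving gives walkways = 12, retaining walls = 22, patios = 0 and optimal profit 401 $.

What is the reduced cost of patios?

-6.5

Binding: crew and equipment. Non-binding: soil (20 unused).
Since soil is not tight, its dual is 0.
From A_Bᵀ y = c: 2·y_crew + 1·y_equipment = 16; 1·y_crew + 1·y_equipment = 9.5.
This yields shadow prices y_crew = 6.5, y_equipment = 3.
Reduced cost of patios: c₃ − yᵀa₃ = 32 − (6.5·5 + 3·2) = 32 − 38.5 = -6.5.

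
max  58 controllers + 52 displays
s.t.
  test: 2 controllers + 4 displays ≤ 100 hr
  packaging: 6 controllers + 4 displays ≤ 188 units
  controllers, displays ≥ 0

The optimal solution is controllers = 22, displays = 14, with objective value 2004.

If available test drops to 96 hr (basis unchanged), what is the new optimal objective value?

Both test and packaging are binding at x*.
From A_Bᵀ y = c: 2·y_test + 6·y_packaging = 58; 4·y_test + 4·y_packaging = 52.
Solving: y_test = 5, y_packaging = 8.
Δz = y_test·Δb = 5 × (-4) = -20, so new z* = 2004 − 20 = 1984.

1984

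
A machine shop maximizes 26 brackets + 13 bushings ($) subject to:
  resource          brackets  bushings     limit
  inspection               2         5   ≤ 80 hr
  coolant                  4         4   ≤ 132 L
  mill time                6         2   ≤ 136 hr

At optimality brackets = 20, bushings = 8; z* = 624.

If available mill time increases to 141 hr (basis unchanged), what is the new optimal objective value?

Binding: inspection and mill time. Non-binding: coolant (20 unused).
By complementary slackness, y = 0 for the non-binding constraint.
The binding rows give the dual system: 2·y_inspection + 6·y_mill time = 26 and 5·y_inspection + 2·y_mill time = 13.
→ y_inspection = 1 and y_mill time = 4.
Δz = y_mill time·Δb = 4 × (5) = 20, so new z* = 624 + 20 = 644.

644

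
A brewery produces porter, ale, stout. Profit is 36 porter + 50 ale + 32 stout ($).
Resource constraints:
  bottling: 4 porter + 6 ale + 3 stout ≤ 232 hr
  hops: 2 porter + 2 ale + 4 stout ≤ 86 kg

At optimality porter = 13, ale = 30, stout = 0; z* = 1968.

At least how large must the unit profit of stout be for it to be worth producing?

37

At the optimum: bottling uses 232 of 232 (binding); hops uses 86 of 86 (binding).
The binding rows give the dual system: 4·y_bottling + 2·y_hops = 36 and 6·y_bottling + 2·y_hops = 50.
This yields shadow prices y_bottling = 7, y_hops = 4.
stout enters the basis when its profit ≥ yᵀa₃ = 7·3 + 4·4 = 37.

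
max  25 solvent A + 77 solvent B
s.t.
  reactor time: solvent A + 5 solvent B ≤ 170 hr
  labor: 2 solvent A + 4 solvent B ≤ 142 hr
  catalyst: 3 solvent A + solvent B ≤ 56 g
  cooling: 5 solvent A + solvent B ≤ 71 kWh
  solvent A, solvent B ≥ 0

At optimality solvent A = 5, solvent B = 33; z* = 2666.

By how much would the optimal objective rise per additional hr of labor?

8

Check each constraint at x*: reactor time 170/170 (tight); labor 142/142 (tight); catalyst 48/56 (slack 8); cooling 58/71 (slack 13).
By complementary slackness, y = 0 for the non-binding constraints.
Dual feasibility on the basic columns requires 1·y_reactor time + 2·y_labor = 25, 5·y_reactor time + 4·y_labor = 77.
Solving: y_reactor time = 9, y_labor = 8.
Shadow price of labor = 8.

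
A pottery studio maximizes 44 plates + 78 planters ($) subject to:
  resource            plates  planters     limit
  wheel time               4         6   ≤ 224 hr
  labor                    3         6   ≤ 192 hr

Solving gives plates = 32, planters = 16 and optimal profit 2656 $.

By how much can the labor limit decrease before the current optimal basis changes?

Binding constraints: wheel time, labor. The basis is B = [[4,6],[3,6]] with det 6.
Per unit decrease in labor, x* moves by d = (1, -0.6667).
The basis stays optimal until planters reaches 0; allowable decrease = 24 hr.

24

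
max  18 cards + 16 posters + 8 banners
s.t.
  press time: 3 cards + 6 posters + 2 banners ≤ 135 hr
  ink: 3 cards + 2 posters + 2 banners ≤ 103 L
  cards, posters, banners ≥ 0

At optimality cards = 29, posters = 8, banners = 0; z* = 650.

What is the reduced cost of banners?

-4

Both press time and ink are binding at x*.
Dual feasibility on the basic columns requires 3·y_press time + 3·y_ink = 18, 6·y_press time + 2·y_ink = 16.
This yields shadow prices y_press time = 1, y_ink = 5.
Reduced cost of banners: c₃ − yᵀa₃ = 8 − (1·2 + 5·2) = 8 − 12 = -4.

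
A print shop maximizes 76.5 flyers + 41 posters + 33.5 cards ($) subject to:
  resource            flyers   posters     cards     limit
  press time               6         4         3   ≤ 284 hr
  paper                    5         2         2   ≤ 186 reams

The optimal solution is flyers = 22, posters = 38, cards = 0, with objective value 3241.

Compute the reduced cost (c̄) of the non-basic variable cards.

At the optimum: press time uses 284 of 284 (binding); paper uses 186 of 186 (binding).
The binding rows give the dual system: 6·y_press time + 5·y_paper = 76.5 and 4·y_press time + 2·y_paper = 41.
This yields shadow prices y_press time = 6.5, y_paper = 7.5.
Reduced cost of cards: c₃ − yᵀa₃ = 33.5 − (6.5·3 + 7.5·2) = 33.5 − 34.5 = -1.

-1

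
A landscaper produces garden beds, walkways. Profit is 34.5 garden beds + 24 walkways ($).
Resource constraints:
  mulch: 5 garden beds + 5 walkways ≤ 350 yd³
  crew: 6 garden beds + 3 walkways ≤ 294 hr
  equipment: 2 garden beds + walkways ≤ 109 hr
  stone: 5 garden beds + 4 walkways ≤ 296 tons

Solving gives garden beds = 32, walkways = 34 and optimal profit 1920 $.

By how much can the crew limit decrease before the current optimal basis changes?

36

Binding constraints: crew, stone. The basis is B = [[6,3],[5,4]] with det 9.
Per unit decrease in crew, x* moves by d = (-0.4444, 0.5556).
The basis stays optimal until mulch becomes binding; allowable decrease = 36 hr.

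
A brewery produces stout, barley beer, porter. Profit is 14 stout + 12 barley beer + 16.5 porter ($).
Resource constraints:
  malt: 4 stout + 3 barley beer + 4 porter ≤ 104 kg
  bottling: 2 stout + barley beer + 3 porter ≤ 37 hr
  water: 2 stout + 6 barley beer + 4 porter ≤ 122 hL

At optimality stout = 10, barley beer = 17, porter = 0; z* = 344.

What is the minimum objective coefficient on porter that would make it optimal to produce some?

22

Binding: bottling and water. Non-binding: malt (13 unused).
Slack constraints have shadow price 0 (complementary slackness).
Dual feasibility on the basic columns requires 2·y_bottling + 2·y_water = 14, 1·y_bottling + 6·y_water = 12.
This yields shadow prices y_bottling = 6, y_water = 1.
porter enters the basis when its profit ≥ yᵀa₃ = 6·3 + 1·4 = 22.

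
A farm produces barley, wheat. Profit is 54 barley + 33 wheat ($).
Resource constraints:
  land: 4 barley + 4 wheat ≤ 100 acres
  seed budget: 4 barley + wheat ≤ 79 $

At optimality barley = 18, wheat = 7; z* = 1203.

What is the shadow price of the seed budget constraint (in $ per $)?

7

At the optimum: land uses 100 of 100 (binding); seed budget uses 79 of 79 (binding).
From A_Bᵀ y = c: 4·y_land + 4·y_seed budget = 54; 4·y_land + 1·y_seed budget = 33.
Solving: y_land = 6.5, y_seed budget = 7.
Shadow price of seed budget = 7.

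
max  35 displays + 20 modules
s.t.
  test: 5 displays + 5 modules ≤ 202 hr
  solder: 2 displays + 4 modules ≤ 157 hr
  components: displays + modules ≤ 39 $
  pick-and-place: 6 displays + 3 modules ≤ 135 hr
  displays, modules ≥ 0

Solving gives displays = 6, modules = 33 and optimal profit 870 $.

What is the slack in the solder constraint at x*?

13

solder used = 2·6 + 4·33 = 144; slack = 157 − 144 = 13.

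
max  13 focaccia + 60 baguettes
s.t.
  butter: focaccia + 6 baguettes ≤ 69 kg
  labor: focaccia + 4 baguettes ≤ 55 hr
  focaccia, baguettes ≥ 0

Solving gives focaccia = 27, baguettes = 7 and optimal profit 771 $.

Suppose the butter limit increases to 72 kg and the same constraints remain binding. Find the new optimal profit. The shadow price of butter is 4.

783

Δb = 3, so new z* = 771 + (4)·(3) = 771 + 12 = 783.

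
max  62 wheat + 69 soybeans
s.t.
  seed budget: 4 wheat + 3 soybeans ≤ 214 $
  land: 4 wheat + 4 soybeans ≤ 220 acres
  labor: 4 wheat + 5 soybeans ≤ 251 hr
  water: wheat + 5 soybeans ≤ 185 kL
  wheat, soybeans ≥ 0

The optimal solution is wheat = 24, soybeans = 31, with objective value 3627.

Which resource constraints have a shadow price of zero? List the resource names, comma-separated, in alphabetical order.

seed budget: 189/214 (slack 25)
land: 220/220 (binding)
labor: 251/251 (binding)
water: 179/185 (slack 6)
By complementary slackness, a constraint with positive slack has shadow price 0 → seed budget, water.

seed budget, water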